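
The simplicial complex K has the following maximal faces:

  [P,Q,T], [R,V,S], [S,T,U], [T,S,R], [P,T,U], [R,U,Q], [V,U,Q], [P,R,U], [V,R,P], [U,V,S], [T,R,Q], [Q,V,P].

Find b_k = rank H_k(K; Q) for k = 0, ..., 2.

We work with the vertex ordering P < Q < R < S < T < U < V. The simplices of K, each written with vertices in increasing order, are:

  0-simplices (7): P, Q, R, S, T, U, V
  1-simplices (18): PQ, PR, PT, PU, PV, QR, QT, QU, QV, RS, RT, RU, RV, ST, SU, SV, TU, UV
  2-simplices (12): PQT, PQV, PRU, PRV, PTU, QRT, QRU, QUV, RST, RSV, STU, SUV

so the chain groups are C_0 ≅ Z^7, C_1 ≅ Z^18, C_2 ≅ Z^12.

Boundary ∂_1: C_1 → C_0 sends each edge [p,q] (with p < q) to q − p. For instance
  ∂RU = U − R.
This gives a 7×18 integer matrix of rank 6; reducing to Smith normal form yields diagonal entries (1,1,1,1,1,1).

The boundary map ∂_2: C_2 → C_1 sends each 2-simplex [p,q,r] to [q,r] − [p,r] + [p,q]. For instance
  ∂QRU = RU − QU + QR,
  ∂SUV = UV − SV + SU.
As a 18×12 matrix over Z this has rank 12, with invariant factors (1,1,1,1,1,1,1,1,1,1,1,2).

Now H_k = ker ∂_k / im ∂_{k+1}, so:

  H_0: rank C_0 − rank ∂_1 = 7 − 6 = 1, and the invariant factors of ∂_1 are all 1, so H_0 = Z.
  H_1: rank ker ∂_1 − rank ∂_2 = (18 − 6) − 12 = 0, and ∂_2 has invariant factor 2 > 1, so H_1 = Z/2Z.
  H_2: rank ker ∂_2 − rank ∂_3 = (12 − 12) − 0 = 0, and there is no ∂_3, so H_2 = 0.

Hence the Betti numbers are b_0 = 1, b_1 = 0, b_2 = 0.

b_0 = 1, b_1 = 0, b_2 = 0.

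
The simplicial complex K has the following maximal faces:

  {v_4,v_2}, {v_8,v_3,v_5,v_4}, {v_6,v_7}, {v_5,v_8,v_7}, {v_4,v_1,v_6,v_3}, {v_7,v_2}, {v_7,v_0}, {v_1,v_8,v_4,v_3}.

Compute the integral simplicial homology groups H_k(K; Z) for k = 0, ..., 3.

Fix the vertex order v_0 < v_1 < v_2 < v_3 < v_4 < v_5 < v_6 < v_7 < v_8 and write every simplex with vertices in increasing order. Then dim K = 3 and the simplices of K are:

  0-simplices (9): [v_0], [v_1], [v_2], [v_3], [v_4], [v_5], [v_6], [v_7], [v_8]
  1-simplices (18): (18 of them)
  2-simplices (11): (11 of them)
  3-simplices (3): [v_1,v_3,v_4,v_6], [v_1,v_3,v_4,v_8], [v_3,v_4,v_5,v_8]

so the chain groups are C_0 ≅ Z^9, C_1 ≅ Z^18, C_2 ≅ Z^11, C_3 ≅ Z^3.

∂_1: C_1 → C_0 is given by ∂[p,q] = [q] − [p].
As a 9×18 matrix over Z this has rank 8, with invariant factors (1,1,1,1,1,1,1,1).

∂_2: C_2 → C_1 acts by ∂[p,q,r] = [q,r] − [p,r] + [p,q]. For instance
  ∂[v_1,v_4,v_6] = [v_4,v_6] − [v_1,v_6] + [v_1,v_4],
  ∂[v_1,v_4,v_8] = [v_4,v_8] − [v_1,v_8] + [v_1,v_4].
The 18×11 boundary matrix has rank 8 and Smith normal form diag(1,1,1,1,1,1,1,1).

∂_3: C_3 → C_2 sends each 3-simplex σ to the alternating sum Σ_i (−1)^i (σ with its i-th vertex removed). For instance
  ∂[v_1,v_3,v_4,v_6] = [v_3,v_4,v_6] − [v_1,v_4,v_6] + [v_1,v_3,v_6] − [v_1,v_3,v_4],
  ∂[v_3,v_4,v_5,v_8] = [v_4,v_5,v_8] − [v_3,v_5,v_8] + [v_3,v_4,v_8] − [v_3,v_4,v_5].
The 11×3 boundary matrix has rank 3 and Smith normal form diag(1,1,1).

Now H_k = ker ∂_k / im ∂_{k+1}, so:

  H_0: rank C_0 − rank ∂_1 = 9 − 8 = 1, and the invariant factors of ∂_1 are all 1, so H_0 = Z.
  H_1: rank ker ∂_1 − rank ∂_2 = (18 − 8) − 8 = 2, and the invariant factors of ∂_2 are all 1, so H_1 = Z^2.
  H_2: rank ker ∂_2 − rank ∂_3 = (11 − 8) − 3 = 0, and the invariant factors of ∂_3 are all 1, so H_2 = 0.
  H_3: rank ker ∂_3 − rank ∂_4 = (3 − 3) − 0 = 0, and there is no ∂_4, so H_3 = 0.

As a check, the Euler characteristic is 9 − 18 + 11 − 3 = -1, which agrees with 1 − 2 + 0 − 0 = -1.

H_0 ≅ Z,  H_1 ≅ Z^2,  H_2 = 0,  H_3 = 0.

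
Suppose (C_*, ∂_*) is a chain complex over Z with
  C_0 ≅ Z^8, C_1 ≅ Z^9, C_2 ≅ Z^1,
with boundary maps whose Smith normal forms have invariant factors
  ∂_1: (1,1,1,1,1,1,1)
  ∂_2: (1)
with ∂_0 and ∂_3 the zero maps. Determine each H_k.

H_0: b_0 = 8 − 0 − 7 = 1; torsion from ∂_1 factors > 1: none. So H_0 ≅ Z.
H_1: b_1 = 9 − 7 − 1 = 1; torsion from ∂_2 factors > 1: none. So H_1 ≅ Z.
H_2: b_2 = 1 − 1 − 0 = 0; torsion from ∂_3 factors > 1: none. So H_2 ≅ 0.

H_0 ≅ Z,  H_1 ≅ Z,  H_2 = 0.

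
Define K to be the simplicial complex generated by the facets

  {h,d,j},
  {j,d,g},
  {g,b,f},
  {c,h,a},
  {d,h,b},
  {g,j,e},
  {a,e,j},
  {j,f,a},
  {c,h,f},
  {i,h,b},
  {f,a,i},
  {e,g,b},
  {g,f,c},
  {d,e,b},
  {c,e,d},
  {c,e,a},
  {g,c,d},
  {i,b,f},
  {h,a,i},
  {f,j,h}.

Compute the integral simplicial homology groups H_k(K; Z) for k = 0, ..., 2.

Fix the vertex order a < b < c < d < e < f < g < h < i < j and write every simplex with vertices in increasing order. Then dim K = 2 and the simplices of K are:

  0-simplices (10): a, b, c, d, e, f, g, h, i, j
  1-simplices (30): ac, ae, af, ah, ai, aj, bd, be, bf, bg, bh, bi, cd, ce, cf, cg, ch, de, dg, dh, dj, eg, ej, fg, fh, fi, fj, gj, hi, hj
  2-simplices (20): ace, ach, aej, afi, afj, ahi, bde, bdh, beg, bfg, bfi, bhi, cde, cdg, cfg, cfh, dgj, dhj, egj, fhj

giving chain groups C_0 ≅ Z^10, C_1 ≅ Z^30, C_2 ≅ Z^20.

Boundary ∂_1: C_1 → C_0 sends each edge [p,q] (with p < q) to q − p. For instance
  ∂cf = f − c.
As a 10×30 matrix over Z this has rank 9, with invariant factors (1,1,1,1,1,1,1,1,1).

Boundary ∂_2: C_2 → C_1 sends each 2-simplex [p,q,r] to [q,r] − [p,r] + [p,q]. For instance
  ∂ace = ce − ae + ac,
  ∂cfh = fh − ch + cf.
As a 30×20 matrix over Z this has rank 20, with invariant factors (1,1,1,1,1,1,1,1,1,1,1,1,1,1,1,1,1,1,1,2).

Computing H_k = (kernel of ∂_k) / (image of ∂_{k+1}):

  H_0: rank C_0 − rank ∂_1 = 10 − 9 = 1, and the invariant factors of ∂_1 are all 1, so H_0 = Z.
  H_1: rank ker ∂_1 − rank ∂_2 = (30 − 9) − 20 = 1, and ∂_2 has invariant factor 2 > 1, so H_1 = Z ⊕ Z/2.
  H_2: rank ker ∂_2 − rank ∂_3 = (20 − 20) − 0 = 0, and there is no ∂_3, so H_2 = 0.

H_0 = Z,  H_1 = Z ⊕ Z/2,  H_2 = 0.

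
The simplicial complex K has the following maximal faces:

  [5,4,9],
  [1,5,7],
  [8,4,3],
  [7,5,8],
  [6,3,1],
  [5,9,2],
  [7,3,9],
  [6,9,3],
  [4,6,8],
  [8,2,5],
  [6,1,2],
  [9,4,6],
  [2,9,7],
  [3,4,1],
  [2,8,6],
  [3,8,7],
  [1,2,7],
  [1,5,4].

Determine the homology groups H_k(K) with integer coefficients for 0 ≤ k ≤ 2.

Fix the vertex order 1 < 2 < 3 < 4 < 5 < 6 < 7 < 8 < 9 and write every simplex with vertices in increasing order. Then dim K = 2 and the simplices of K are:

  0-simplices (9): [1], [2], [3], [4], [5], [6], [7], [8], [9]
  1-simplices (27): (27 of them)
  2-simplices (18): [1,2,6], [1,2,7], [1,3,4], [1,3,6], [1,4,5], [1,5,7], [2,5,8], [2,5,9], [2,6,8], [2,7,9], [3,4,8], [3,6,9], [3,7,8], [3,7,9], [4,5,9], [4,6,8], [4,6,9], [5,7,8]

giving chain groups C_0 ≅ Z^9, C_1 ≅ Z^27, C_2 ≅ Z^18.

Boundary ∂_1: C_1 → C_0 maps an edge to its endpoints' difference, ∂[p,q] = q − p.
As a 9×27 matrix over Z this has rank 8, with invariant factors (1,1,1,1,1,1,1,1).

∂_2: C_2 → C_1 acts by ∂[p,q,r] = [q,r] − [p,r] + [p,q]. For instance
  ∂[3,6,9] = [6,9] − [3,9] + [3,6],
  ∂[1,3,4] = [3,4] − [1,4] + [1,3].
This gives a 27×18 integer matrix of rank 18; reducing to Smith normal form yields diagonal entries (1,1,1,1,1,1,1,1,1,1,1,1,1,1,1,1,1,2).

Now H_k = ker ∂_k / im ∂_{k+1}, so:

  H_0: rank C_0 − rank ∂_1 = 9 − 8 = 1, and the invariant factors of ∂_1 are all 1, so H_0 = Z.
  H_1: rank ker ∂_1 − rank ∂_2 = (27 − 8) − 18 = 1, and ∂_2 has invariant factor 2 > 1, so H_1 = Z × Z/2.
  H_2: rank ker ∂_2 − rank ∂_3 = (18 − 18) − 0 = 0, and there is no ∂_3, so H_2 = 0.

As a check, the Euler characteristic is 9 − 27 + 18 = 0, which agrees with 1 − 1 + 0 = 0.
(K is a triangulation of the Klein bottle.)

H_0 ≅ Z,  H_1 ≅ Z × Z/2,  H_2 = 0.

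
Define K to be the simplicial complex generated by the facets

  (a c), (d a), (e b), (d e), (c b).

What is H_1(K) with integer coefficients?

Fix the vertex order a < b < c < d < e and write every simplex with vertices in increasing order. Then dim K = 1 and the simplices of K are:

  0-simplices (5): a, b, c, d, e
  1-simplices (5): ac, ad, bc, be, de

giving chain groups C_0 ≅ Z^5, C_1 ≅ Z^5.

Boundary ∂_1: C_1 → C_0 sends each edge [p,q] (with p < q) to q − p. For instance
  ∂ad = d − a.
This gives a 5×5 integer matrix of rank 4; reducing to Smith normal form yields diagonal entries (1,1,1,1).

Computing H_k = (kernel of ∂_k) / (image of ∂_{k+1}):

  H_1: rank ker ∂_1 − rank ∂_2 = (5 − 4) − 0 = 1, and there is no ∂_2, so H_1 ≅ Z.

(K is a triangulation of the circle S^1.)

H_1 ≅ Z.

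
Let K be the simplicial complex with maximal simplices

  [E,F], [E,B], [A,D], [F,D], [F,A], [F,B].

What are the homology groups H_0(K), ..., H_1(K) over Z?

H_0 = Z,  H_1 = Z^2.

Take the total order A < B < D < E < F on the vertex set. Then K (dimension 1) consists of the simplices:

  0-simplices (5): A, B, D, E, F
  1-simplices (6): AD, AF, BE, BF, DF, EF

giving chain groups C_0 ≅ Z^5, C_1 ≅ Z^6.

The boundary map ∂_1: C_1 → C_0 sends each edge [p,q] (with p < q) to q − p. For instance
  ∂BF = F − B.
This gives a 5×6 integer matrix of rank 4; reducing to Smith normal form yields diagonal entries (1,1,1,1).

From H_k ≅ ker(∂_k) / im(∂_{k+1}) we obtain:

  H_0: rank C_0 − rank ∂_1 = 5 − 4 = 1, and the invariant factors of ∂_1 are all 1, so H_0 ≅ Z.
  H_1: rank ker ∂_1 − rank ∂_2 = (6 − 4) − 0 = 2, and there is no ∂_2, so H_1 ≅ Z^2.

As a check, the Euler characteristic is 5 − 6 = -1, which agrees with 1 − 2 = -1.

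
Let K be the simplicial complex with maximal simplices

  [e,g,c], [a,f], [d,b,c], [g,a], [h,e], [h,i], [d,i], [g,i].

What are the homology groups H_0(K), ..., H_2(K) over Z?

Fix the vertex order a < b < c < d < e < f < g < h < i and write every simplex with vertices in increasing order. Then dim K = 2 and the simplices of K are:

  0-simplices (9): a, b, c, d, e, f, g, h, i
  1-simplices (12): af, ag, bc, bd, cd, ce, cg, di, eg, eh, gi, hi
  2-simplices (2): bcd, ceg

Hence C_0 ≅ Z^9, C_1 ≅ Z^12, C_2 ≅ Z^2.

∂_1: C_1 → C_0 maps an edge to its endpoints' difference, ∂[p,q] = q − p. For instance
  ∂gi = i − g.
The resulting 9×12 matrix has rank 8, and its Smith normal form has invariant factors (1,1,1,1,1,1,1,1).

∂_2: C_2 → C_1 sends each 2-simplex [p,q,r] to [q,r] − [p,r] + [p,q]. For instance
  ∂ceg = eg − cg + ce,
  ∂bcd = cd − bd + bc.
The resulting 12×2 matrix has rank 2, and its Smith normal form has invariant factors (1,1).

From H_k ≅ ker(∂_k) / im(∂_{k+1}) we obtain:

  H_0: rank C_0 − rank ∂_1 = 9 − 8 = 1, and the invariant factors of ∂_1 are all 1, so H_0 ≅ Z.
  H_1: rank ker ∂_1 − rank ∂_2 = (12 − 8) − 2 = 2, and the invariant factors of ∂_2 are all 1, so H_1 ≅ Z^2.
  H_2: rank ker ∂_2 − rank ∂_3 = (2 − 2) − 0 = 0, and there is no ∂_3, so H_2 ≅ 0.

As a check, the Euler characteristic is 9 − 12 + 2 = -1, which agrees with 1 − 2 + 0 = -1.

H_0 = Z,  H_1 = Z^2,  H_2 = 0.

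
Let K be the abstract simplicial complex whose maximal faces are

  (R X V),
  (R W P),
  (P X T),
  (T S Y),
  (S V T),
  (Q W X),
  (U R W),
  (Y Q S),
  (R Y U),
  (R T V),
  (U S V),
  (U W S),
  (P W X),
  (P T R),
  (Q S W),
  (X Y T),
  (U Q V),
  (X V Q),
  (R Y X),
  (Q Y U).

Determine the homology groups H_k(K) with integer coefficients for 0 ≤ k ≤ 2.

Order the vertices as P < Q < R < S < T < U < V < W < X < Y. Listing each simplex with vertices in this order, K has dimension 2 with simplices:

  0-simplices (10): P, Q, R, S, T, U, V, W, X, Y
  1-simplices (30): PR, PT, PW, PX, QS, QU, QV, QW, QX, QY, RT, RU, RV, RW, RX, RY, ST, SU, SV, SW, SY, TV, TX, TY, UV, UW, UY, VX, WX, XY
  2-simplices (20): PRT, PRW, PTX, PWX, QSW, QSY, QUV, QUY, QVX, QWX, RTV, RUW, RUY, RVX, RXY, STV, STY, SUV, SUW, TXY

giving chain groups C_0 ≅ Z^10, C_1 ≅ Z^30, C_2 ≅ Z^20.

The boundary map ∂_1: C_1 → C_0 maps an edge to its endpoints' difference, ∂[p,q] = q − p.
The 10×30 boundary matrix has rank 9 and Smith normal form diag(1,1,1,1,1,1,1,1,1).

∂_2: C_2 → C_1 acts by ∂[p,q,r] = [q,r] − [p,r] + [p,q]. For instance
  ∂QSY = SY − QY + QS,
  ∂QUY = UY − QY + QU.
The 30×20 boundary matrix has rank 20 and Smith normal form diag(1,1,1,1,1,1,1,1,1,1,1,1,1,1,1,1,1,1,1,2).

Reading off H_k = ker ∂_k / im ∂_{k+1}:

  H_0: rank C_0 − rank ∂_1 = 10 − 9 = 1, and the invariant factors of ∂_1 are all 1, so H_0 ≅ Z.
  H_1: rank ker ∂_1 − rank ∂_2 = (30 − 9) − 20 = 1, and ∂_2 has invariant factor 2 > 1, so H_1 ≅ Z ⊕ Z/2.
  H_2: rank ker ∂_2 − rank ∂_3 = (20 − 20) − 0 = 0, and there is no ∂_3, so H_2 ≅ 0.

(K is a triangulation of the Klein bottle.)

H_0 ≅ Z,  H_1 ≅ Z ⊕ Z/2,  H_2 = 0.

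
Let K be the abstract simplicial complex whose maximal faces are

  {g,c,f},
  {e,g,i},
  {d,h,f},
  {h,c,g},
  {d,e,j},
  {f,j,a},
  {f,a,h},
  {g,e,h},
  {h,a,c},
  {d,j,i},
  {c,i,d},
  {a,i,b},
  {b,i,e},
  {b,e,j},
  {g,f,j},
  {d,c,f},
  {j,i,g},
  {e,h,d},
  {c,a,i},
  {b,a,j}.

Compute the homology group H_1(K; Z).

H_1 ≅ Z ⊕ Z/2.

Order the vertices as a < b < c < d < e < f < g < h < i < j. Listing each simplex with vertices in this order, K has dimension 2 with simplices:

  0-simplices (10): a, b, c, d, e, f, g, h, i, j
  1-simplices (30): ab, ac, af, ah, ai, aj, be, bi, bj, cd, cf, cg, ch, ci, de, df, dh, di, dj, eg, eh, ei, ej, fg, fh, fj, gh, gi, gj, ij
  2-simplices (20): abi, abj, ach, aci, afh, afj, bei, bej, cdf, cdi, cfg, cgh, deh, dej, dfh, dij, egh, egi, fgj, gij

giving chain groups C_0 ≅ Z^10, C_1 ≅ Z^30, C_2 ≅ Z^20.

The boundary map ∂_1: C_1 → C_0 sends each edge [p,q] (with p < q) to q − p. For instance
  ∂ij = j − i.
As a 10×30 matrix over Z this has rank 9, with invariant factors (1,1,1,1,1,1,1,1,1).

Boundary ∂_2: C_2 → C_1 sends each 2-simplex [p,q,r] to [q,r] − [p,r] + [p,q]. For instance
  ∂gij = ij − gj + gi,
  ∂deh = eh − dh + de.
The resulting 30×20 matrix has rank 20, and its Smith normal form has invariant factors (1,1,1,1,1,1,1,1,1,1,1,1,1,1,1,1,1,1,1,2).

Computing H_k = (kernel of ∂_k) / (image of ∂_{k+1}):

  H_1: rank ker ∂_1 − rank ∂_2 = (30 − 9) − 20 = 1, and ∂_2 has invariant factor 2 > 1, so H_1 = Z ⊕ Z/2.

(K is a triangulation of the Klein bottle.)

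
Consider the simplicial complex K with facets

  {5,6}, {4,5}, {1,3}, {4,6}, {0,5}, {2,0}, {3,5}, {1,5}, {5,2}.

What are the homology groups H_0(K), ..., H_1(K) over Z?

Order the vertices as 0 < 1 < 2 < 3 < 4 < 5 < 6. Listing each simplex with vertices in this order, K has dimension 1 with simplices:

  0-simplices (7): [0], [1], [2], [3], [4], [5], [6]
  1-simplices (9): [0,2], [0,5], [1,3], [1,5], [2,5], [3,5], [4,5], [4,6], [5,6]

Hence C_0 ≅ Z^7, C_1 ≅ Z^9.

The boundary map ∂_1: C_1 → C_0 is given by ∂[p,q] = [q] − [p].
The 7×9 boundary matrix has rank 6 and Smith normal form diag(1,1,1,1,1,1).

Now H_k = ker ∂_k / im ∂_{k+1}, so:

  H_0: rank C_0 − rank ∂_1 = 7 − 6 = 1, and the invariant factors of ∂_1 are all 1, so H_0 ≅ Z.
  H_1: rank ker ∂_1 − rank ∂_2 = (9 − 6) − 0 = 3, and there is no ∂_2, so H_1 ≅ Z^3.

H_0 ≅ Z,  H_1 ≅ Z^3.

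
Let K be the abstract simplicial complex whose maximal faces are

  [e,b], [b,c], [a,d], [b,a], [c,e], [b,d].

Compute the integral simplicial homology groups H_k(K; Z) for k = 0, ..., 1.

Fix the vertex order a < b < c < d < e and write every simplex with vertices in increasing order. Then dim K = 1 and the simplices of K are:

  0-simplices (5): a, b, c, d, e
  1-simplices (6): ab, ad, bc, bd, be, ce

Hence C_0 ≅ Z^5, C_1 ≅ Z^6.

∂_1: C_1 → C_0 is given by ∂[p,q] = [q] − [p]. For instance
  ∂bd = d − b.
The 5×6 boundary matrix has rank 4 and Smith normal form diag(1,1,1,1).

Now H_k = ker ∂_k / im ∂_{k+1}, so:

  H_0: rank C_0 − rank ∂_1 = 5 − 4 = 1, and the invariant factors of ∂_1 are all 1, so H_0 = Z.
  H_1: rank ker ∂_1 − rank ∂_2 = (6 − 4) − 0 = 2, and there is no ∂_2, so H_1 = Z^2.

(K is a triangulation of a wedge of 2 circles.)

H_0 = Z,  H_1 = Z^2.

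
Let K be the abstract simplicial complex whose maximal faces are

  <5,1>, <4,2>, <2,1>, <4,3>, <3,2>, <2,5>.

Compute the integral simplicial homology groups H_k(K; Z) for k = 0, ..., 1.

Take the total order 1 < 2 < 3 < 4 < 5 on the vertex set. Then K (dimension 1) consists of the simplices:

  0-simplices (5): [1], [2], [3], [4], [5]
  1-simplices (6): [1,2], [1,5], [2,3], [2,4], [2,5], [3,4]

so the chain groups are C_0 ≅ Z^5, C_1 ≅ Z^6.

Boundary ∂_1: C_1 → C_0 is given by ∂[p,q] = [q] − [p].
This gives a 5×6 integer matrix of rank 4; reducing to Smith normal form yields diagonal entries (1,1,1,1).

Now H_k = ker ∂_k / im ∂_{k+1}, so:

  H_0: rank C_0 − rank ∂_1 = 5 − 4 = 1, and the invariant factors of ∂_1 are all 1, so H_0 ≅ Z.
  H_1: rank ker ∂_1 − rank ∂_2 = (6 − 4) − 0 = 2, and there is no ∂_2, so H_1 ≅ Z^2.

H_0 ≅ Z,  H_1 ≅ Z^2.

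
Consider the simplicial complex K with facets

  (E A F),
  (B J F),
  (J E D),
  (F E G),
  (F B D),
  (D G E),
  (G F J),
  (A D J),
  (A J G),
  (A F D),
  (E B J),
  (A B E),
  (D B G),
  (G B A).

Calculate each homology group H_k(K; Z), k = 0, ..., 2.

Order the vertices as A < B < D < E < F < G < J. Listing each simplex with vertices in this order, K has dimension 2 with simplices:

  0-simplices (7): A, B, D, E, F, G, J
  1-simplices (21): AB, AD, AE, AF, AG, AJ, BD, BE, BF, BG, BJ, DE, DF, DG, DJ, EF, EG, EJ, FG, FJ, GJ
  2-simplices (14): ABE, ABG, ADF, ADJ, AEF, AGJ, BDF, BDG, BEJ, BFJ, DEG, DEJ, EFG, FGJ

Hence C_0 ≅ Z^7, C_1 ≅ Z^21, C_2 ≅ Z^14.

Boundary ∂_1: C_1 → C_0 sends each edge [p,q] (with p < q) to q − p. For instance
  ∂BF = F − B.
This gives a 7×21 integer matrix of rank 6; reducing to Smith normal form yields diagonal entries (1,1,1,1,1,1).

∂_2: C_2 → C_1 acts by ∂[p,q,r] = [q,r] − [p,r] + [p,q]. For instance
  ∂BFJ = FJ − BJ + BF,
  ∂ABE = BE − AE + AB.
As a 21×14 matrix over Z this has rank 13, with invariant factors (1,1,1,1,1,1,1,1,1,1,1,1,1).

Computing H_k = (kernel of ∂_k) / (image of ∂_{k+1}):

  H_0: rank C_0 − rank ∂_1 = 7 − 6 = 1, and the invariant factors of ∂_1 are all 1, so H_0 = Z.
  H_1: rank ker ∂_1 − rank ∂_2 = (21 − 6) − 13 = 2, and the invariant factors of ∂_2 are all 1, so H_1 = Z^2.
  H_2: rank ker ∂_2 − rank ∂_3 = (14 − 13) − 0 = 1, and there is no ∂_3, so H_2 = Z.

H_0 = Z,  H_1 = Z^2,  H_2 = Z.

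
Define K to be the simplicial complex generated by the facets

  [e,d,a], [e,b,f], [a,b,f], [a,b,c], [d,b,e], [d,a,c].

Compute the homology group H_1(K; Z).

Order the vertices as a < b < c < d < e < f. Listing each simplex with vertices in this order, K has dimension 2 with simplices:

  0-simplices (6): a, b, c, d, e, f
  1-simplices (12): ab, ac, ad, ae, af, bc, bd, be, bf, cd, de, ef
  2-simplices (6): abc, abf, acd, ade, bde, bef

Hence C_0 ≅ Z^6, C_1 ≅ Z^12, C_2 ≅ Z^6.

Boundary ∂_1: C_1 → C_0 maps an edge to its endpoints' difference, ∂[p,q] = q − p.
The resulting 6×12 matrix has rank 5, and its Smith normal form has invariant factors (1,1,1,1,1).

The boundary map ∂_2: C_2 → C_1 acts by ∂[p,q,r] = [q,r] − [p,r] + [p,q]. For instance
  ∂ade = de − ae + ad,
  ∂bde = de − be + bd.
The resulting 12×6 matrix has rank 6, and its Smith normal form has invariant factors (1,1,1,1,1,1).

From H_k ≅ ker(∂_k) / im(∂_{k+1}) we obtain:

  H_1: rank ker ∂_1 − rank ∂_2 = (12 − 5) − 6 = 1, and the invariant factors of ∂_2 are all 1, so H_1 ≅ Z.

H_1 ≅ Z.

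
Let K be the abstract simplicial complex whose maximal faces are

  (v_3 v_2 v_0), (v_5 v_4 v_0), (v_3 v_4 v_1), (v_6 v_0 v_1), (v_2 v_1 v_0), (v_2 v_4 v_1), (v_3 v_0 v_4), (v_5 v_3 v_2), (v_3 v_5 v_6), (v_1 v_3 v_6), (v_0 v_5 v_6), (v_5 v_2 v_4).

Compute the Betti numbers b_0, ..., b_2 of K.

Order the vertices as v_0 < v_1 < v_2 < v_3 < v_4 < v_5 < v_6. Listing each simplex with vertices in this order, K has dimension 2 with simplices:

  0-simplices (7): [v_0], [v_1], [v_2], [v_3], [v_4], [v_5], [v_6]
  1-simplices (18): (18 of them)
  2-simplices (12): (12 of them)

so the chain groups are C_0 ≅ Z^7, C_1 ≅ Z^18, C_2 ≅ Z^12.

The boundary map ∂_1: C_1 → C_0 is given by ∂[p,q] = [q] − [p]. For instance
  ∂[v_3,v_6] = [v_6] − [v_3].
The resulting 7×18 matrix has rank 6, and its Smith normal form has invariant factors (1,1,1,1,1,1).

The boundary map ∂_2: C_2 → C_1 acts by ∂[p,q,r] = [q,r] − [p,r] + [p,q]. For instance
  ∂[v_1,v_3,v_6] = [v_3,v_6] − [v_1,v_6] + [v_1,v_3],
  ∂[v_1,v_3,v_4] = [v_3,v_4] − [v_1,v_4] + [v_1,v_3].
This gives a 18×12 integer matrix of rank 12; reducing to Smith normal form yields diagonal entries (1,1,1,1,1,1,1,1,1,1,1,2).

Reading off H_k = ker ∂_k / im ∂_{k+1}:

  H_0: rank C_0 − rank ∂_1 = 7 − 6 = 1, and the invariant factors of ∂_1 are all 1, so H_0 = Z.
  H_1: rank ker ∂_1 − rank ∂_2 = (18 − 6) − 12 = 0, and ∂_2 has invariant factor 2 > 1, so H_1 = Z/2.
  H_2: rank ker ∂_2 − rank ∂_3 = (12 − 12) − 0 = 0, and there is no ∂_3, so H_2 = 0.

(K is a triangulation of the real projective plane RP^2.)

Hence the Betti numbers are b_0 = 1, b_1 = 0, b_2 = 0.

b_0 = 1, b_1 = 0, b_2 = 0.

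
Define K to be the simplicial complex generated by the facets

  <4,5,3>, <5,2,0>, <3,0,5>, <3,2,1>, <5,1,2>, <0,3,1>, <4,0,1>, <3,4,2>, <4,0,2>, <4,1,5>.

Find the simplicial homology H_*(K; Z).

H_0 = Z,  H_1 = Z/2,  H_2 = 0.

We work with the vertex ordering 0 < 1 < 2 < 3 < 4 < 5. The simplices of K, each written with vertices in increasing order, are:

  0-simplices (6): [0], [1], [2], [3], [4], [5]
  1-simplices (15): [0,1], [0,2], [0,3], [0,4], [0,5], [1,2], [1,3], [1,4], [1,5], [2,3], [2,4], [2,5], [3,4], [3,5], [4,5]
  2-simplices (10): [0,1,3], [0,1,4], [0,2,4], [0,2,5], [0,3,5], [1,2,3], [1,2,5], [1,4,5], [2,3,4], [3,4,5]

so the chain groups are C_0 ≅ Z^6, C_1 ≅ Z^15, C_2 ≅ Z^10.

Boundary ∂_1: C_1 → C_0 maps an edge to its endpoints' difference, ∂[p,q] = q − p.
The resulting 6×15 matrix has rank 5, and its Smith normal form has invariant factors (1,1,1,1,1).

The boundary map ∂_2: C_2 → C_1 sends each 2-simplex [p,q,r] to [q,r] − [p,r] + [p,q]. For instance
  ∂[0,1,4] = [1,4] − [0,4] + [0,1],
  ∂[0,1,3] = [1,3] − [0,3] + [0,1].
As a 15×10 matrix over Z this has rank 10, with invariant factors (1,1,1,1,1,1,1,1,1,2).

From H_k ≅ ker(∂_k) / im(∂_{k+1}) we obtain:

  H_0: rank C_0 − rank ∂_1 = 6 − 5 = 1, and the invariant factors of ∂_1 are all 1, so H_0 = Z.
  H_1: rank ker ∂_1 − rank ∂_2 = (15 − 5) − 10 = 0, and ∂_2 has invariant factor 2 > 1, so H_1 = Z/2.
  H_2: rank ker ∂_2 − rank ∂_3 = (10 − 10) − 0 = 0, and there is no ∂_3, so H_2 = 0.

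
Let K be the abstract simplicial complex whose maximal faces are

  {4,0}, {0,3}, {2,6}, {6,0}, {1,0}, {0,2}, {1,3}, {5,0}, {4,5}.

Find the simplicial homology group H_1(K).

H_1 ≅ Z^3.

Fix the vertex order 0 < 1 < 2 < 3 < 4 < 5 < 6 and write every simplex with vertices in increasing order. Then dim K = 1 and the simplices of K are:

  0-simplices (7): [0], [1], [2], [3], [4], [5], [6]
  1-simplices (9): [0,1], [0,2], [0,3], [0,4], [0,5], [0,6], [1,3], [2,6], [4,5]

Hence C_0 ≅ Z^7, C_1 ≅ Z^9.

Boundary ∂_1: C_1 → C_0 maps an edge to its endpoints' difference, ∂[p,q] = q − p. For instance
  ∂[0,5] = [5] − [0].
As a 7×9 matrix over Z this has rank 6, with invariant factors (1,1,1,1,1,1).

Computing H_k = (kernel of ∂_k) / (image of ∂_{k+1}):

  H_1: rank ker ∂_1 − rank ∂_2 = (9 − 6) − 0 = 3, and there is no ∂_2, so H_1 ≅ Z^3.

(K is a triangulation of a wedge of 3 circles.)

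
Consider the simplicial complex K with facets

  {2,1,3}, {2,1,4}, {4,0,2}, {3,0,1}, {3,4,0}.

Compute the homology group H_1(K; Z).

Take the total order 0 < 1 < 2 < 3 < 4 on the vertex set. Then K (dimension 2) consists of the simplices:

  0-simplices (5): [0], [1], [2], [3], [4]
  1-simplices (10): [0,1], [0,2], [0,3], [0,4], [1,2], [1,3], [1,4], [2,3], [2,4], [3,4]
  2-simplices (5): [0,1,3], [0,2,4], [0,3,4], [1,2,3], [1,2,4]

giving chain groups C_0 ≅ Z^5, C_1 ≅ Z^10, C_2 ≅ Z^5.

The boundary map ∂_1: C_1 → C_0 is given by ∂[p,q] = [q] − [p]. For instance
  ∂[2,3] = [3] − [2].
As a 5×10 matrix over Z this has rank 4, with invariant factors (1,1,1,1).

∂_2: C_2 → C_1 maps a triangle to the signed sum of its edges. For instance
  ∂[1,2,4] = [2,4] − [1,4] + [1,2],
  ∂[1,2,3] = [2,3] − [1,3] + [1,2].
The resulting 10×5 matrix has rank 5, and its Smith normal form has invariant factors (1,1,1,1,1).

Now H_k = ker ∂_k / im ∂_{k+1}, so:

  H_1: rank ker ∂_1 − rank ∂_2 = (10 − 4) − 5 = 1, and the invariant factors of ∂_2 are all 1, so H_1 ≅ Z.

H_1 ≅ Z.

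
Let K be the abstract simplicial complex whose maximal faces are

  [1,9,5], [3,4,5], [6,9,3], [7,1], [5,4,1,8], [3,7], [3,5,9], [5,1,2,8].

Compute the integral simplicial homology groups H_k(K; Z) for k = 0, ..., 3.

H_0 ≅ Z,  H_1 ≅ Z,  H_2 = 0,  H_3 = 0.

Fix the vertex order 1 < 2 < 3 < 4 < 5 < 6 < 7 < 8 < 9 and write every simplex with vertices in increasing order. Then dim K = 3 and the simplices of K are:

  0-simplices (9): [1], [2], [3], [4], [5], [6], [7], [8], [9]
  1-simplices (18): [1,2], [1,4], [1,5], [1,7], [1,8], [1,9], [2,5], [2,8], [3,4], [3,5], [3,6], [3,7], [3,9], [4,5], [4,8], [5,8], [5,9], [6,9]
  2-simplices (11): [1,2,5], [1,2,8], [1,4,5], [1,4,8], [1,5,8], [1,5,9], [2,5,8], [3,4,5], [3,5,9], [3,6,9], [4,5,8]
  3-simplices (2): [1,2,5,8], [1,4,5,8]

Hence C_0 ≅ Z^9, C_1 ≅ Z^18, C_2 ≅ Z^11, C_3 ≅ Z^2.

∂_1: C_1 → C_0 sends each edge [p,q] (with p < q) to q − p. For instance
  ∂[4,5] = [5] − [4].
This gives a 9×18 integer matrix of rank 8; reducing to Smith normal form yields diagonal entries (1,1,1,1,1,1,1,1).

∂_2: C_2 → C_1 maps a triangle to the signed sum of its edges. For instance
  ∂[1,5,8] = [5,8] − [1,8] + [1,5],
  ∂[1,4,5] = [4,5] − [1,5] + [1,4].
The resulting 18×11 matrix has rank 9, and its Smith normal form has invariant factors (1,1,1,1,1,1,1,1,1).

The boundary map ∂_3: C_3 → C_2 sends each 3-simplex σ to the alternating sum Σ_i (−1)^i (σ with its i-th vertex removed). For instance
  ∂[1,4,5,8] = [4,5,8] − [1,5,8] + [1,4,8] − [1,4,5],
  ∂[1,2,5,8] = [2,5,8] − [1,5,8] + [1,2,8] − [1,2,5].
The 11×2 boundary matrix has rank 2 and Smith normal form diag(1,1).

From H_k ≅ ker(∂_k) / im(∂_{k+1}) we obtain:

  H_0: rank C_0 − rank ∂_1 = 9 − 8 = 1, and the invariant factors of ∂_1 are all 1, so H_0 = Z.
  H_1: rank ker ∂_1 − rank ∂_2 = (18 − 8) − 9 = 1, and the invariant factors of ∂_2 are all 1, so H_1 = Z.
  H_2: rank ker ∂_2 − rank ∂_3 = (11 − 9) − 2 = 0, and the invariant factors of ∂_3 are all 1, so H_2 = 0.
  H_3: rank ker ∂_3 − rank ∂_4 = (2 − 2) − 0 = 0, and there is no ∂_4, so H_3 = 0.

As a check, the Euler characteristic is 9 − 18 + 11 − 2 = 0, which agrees with 1 − 1 + 0 − 0 = 0.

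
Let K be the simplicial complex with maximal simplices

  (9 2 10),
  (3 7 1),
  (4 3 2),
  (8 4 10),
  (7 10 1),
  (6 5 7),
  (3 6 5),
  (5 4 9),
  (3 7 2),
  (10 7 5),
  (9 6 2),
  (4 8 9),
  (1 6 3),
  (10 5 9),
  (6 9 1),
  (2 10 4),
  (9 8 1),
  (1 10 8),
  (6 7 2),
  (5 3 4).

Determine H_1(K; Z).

H_1 = Z ⊕ Z_2.

Take the total order 1 < 2 < 3 < 4 < 5 < 6 < 7 < 8 < 9 < 10 on the vertex set. Then K (dimension 2) consists of the simplices:

  0-simplices (10): [1], [2], [3], [4], [5], [6], [7], [8], [9], [10]
  1-simplices (30): (30 of them)
  2-simplices (20): (20 of them)

giving chain groups C_0 ≅ Z^10, C_1 ≅ Z^30, C_2 ≅ Z^20.

The boundary map ∂_1: C_1 → C_0 maps an edge to its endpoints' difference, ∂[p,q] = q − p. For instance
  ∂[2,6] = [6] − [2].
The 10×30 boundary matrix has rank 9 and Smith normal form diag(1,1,1,1,1,1,1,1,1).

The boundary map ∂_2: C_2 → C_1 maps a triangle to the signed sum of its edges. For instance
  ∂[1,8,10] = [8,10] − [1,10] + [1,8],
  ∂[2,6,7] = [6,7] − [2,7] + [2,6].
This gives a 30×20 integer matrix of rank 20; reducing to Smith normal form yields diagonal entries (1,1,1,1,1,1,1,1,1,1,1,1,1,1,1,1,1,1,1,2).

Computing H_k = (kernel of ∂_k) / (image of ∂_{k+1}):

  H_1: rank ker ∂_1 − rank ∂_2 = (30 − 9) − 20 = 1, and ∂_2 has invariant factor 2 > 1, so H_1 = Z ⊕ Z_2.

(K is a triangulation of the Klein bottle.)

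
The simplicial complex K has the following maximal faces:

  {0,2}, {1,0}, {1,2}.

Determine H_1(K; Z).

Fix the vertex order 0 < 1 < 2 and write every simplex with vertices in increasing order. Then dim K = 1 and the simplices of K are:

  0-simplices (3): [0], [1], [2]
  1-simplices (3): [0,1], [0,2], [1,2]

Hence C_0 ≅ Z^3, C_1 ≅ Z^3.

∂_1: C_1 → C_0 maps an edge to its endpoints' difference, ∂[p,q] = q − p.
The 3×3 boundary matrix has rank 2 and Smith normal form diag(1,1).

Now H_k = ker ∂_k / im ∂_{k+1}, so:

  H_1: rank ker ∂_1 − rank ∂_2 = (3 − 2) − 0 = 1, and there is no ∂_2, so H_1 = Z.

H_1 ≅ Z.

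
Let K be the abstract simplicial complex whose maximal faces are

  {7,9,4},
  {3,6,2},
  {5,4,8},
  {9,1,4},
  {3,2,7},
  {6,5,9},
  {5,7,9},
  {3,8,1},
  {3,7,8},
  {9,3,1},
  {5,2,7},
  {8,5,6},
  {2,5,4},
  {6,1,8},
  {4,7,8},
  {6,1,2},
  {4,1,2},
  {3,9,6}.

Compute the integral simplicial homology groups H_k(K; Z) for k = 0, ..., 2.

We work with the vertex ordering 1 < 2 < 3 < 4 < 5 < 6 < 7 < 8 < 9. The simplices of K, each written with vertices in increasing order, are:

  0-simplices (9): [1], [2], [3], [4], [5], [6], [7], [8], [9]
  1-simplices (27): (27 of them)
  2-simplices (18): [1,2,4], [1,2,6], [1,3,8], [1,3,9], [1,4,9], [1,6,8], [2,3,6], [2,3,7], [2,4,5], [2,5,7], [3,6,9], [3,7,8], [4,5,8], [4,7,8], [4,7,9], [5,6,8], [5,6,9], [5,7,9]

Hence C_0 ≅ Z^9, C_1 ≅ Z^27, C_2 ≅ Z^18.

∂_1: C_1 → C_0 is given by ∂[p,q] = [q] − [p]. For instance
  ∂[5,7] = [7] − [5].
The 9×27 boundary matrix has rank 8 and Smith normal form diag(1,1,1,1,1,1,1,1).

∂_2: C_2 → C_1 maps a triangle to the signed sum of its edges. For instance
  ∂[1,4,9] = [4,9] − [1,9] + [1,4],
  ∂[5,7,9] = [7,9] − [5,9] + [5,7].
As a 27×18 matrix over Z this has rank 18, with invariant factors (1,1,1,1,1,1,1,1,1,1,1,1,1,1,1,1,1,2).

Reading off H_k = ker ∂_k / im ∂_{k+1}:

  H_0: rank C_0 − rank ∂_1 = 9 − 8 = 1, and the invariant factors of ∂_1 are all 1, so H_0 ≅ Z.
  H_1: rank ker ∂_1 − rank ∂_2 = (27 − 8) − 18 = 1, and ∂_2 has invariant factor 2 > 1, so H_1 ≅ Z ⊕ Z_2.
  H_2: rank ker ∂_2 − rank ∂_3 = (18 − 18) − 0 = 0, and there is no ∂_3, so H_2 ≅ 0.

As a check, the Euler characteristic is 9 − 27 + 18 = 0, which agrees with 1 − 1 + 0 = 0.

H_0 = Z,  H_1 = Z ⊕ Z_2,  H_2 = 0.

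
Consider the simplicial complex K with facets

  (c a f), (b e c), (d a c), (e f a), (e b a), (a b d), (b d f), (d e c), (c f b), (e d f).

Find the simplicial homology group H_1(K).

H_1 = Z/2Z.

Order the vertices as a < b < c < d < e < f. Listing each simplex with vertices in this order, K has dimension 2 with simplices:

  0-simplices (6): a, b, c, d, e, f
  1-simplices (15): ab, ac, ad, ae, af, bc, bd, be, bf, cd, ce, cf, de, df, ef
  2-simplices (10): abd, abe, acd, acf, aef, bce, bcf, bdf, cde, def

so the chain groups are C_0 ≅ Z^6, C_1 ≅ Z^15, C_2 ≅ Z^10.

The boundary map ∂_1: C_1 → C_0 sends each edge [p,q] (with p < q) to q − p. For instance
  ∂bf = f − b.
This gives a 6×15 integer matrix of rank 5; reducing to Smith normal form yields diagonal entries (1,1,1,1,1).

The boundary map ∂_2: C_2 → C_1 sends each 2-simplex [p,q,r] to [q,r] − [p,r] + [p,q]. For instance
  ∂acd = cd − ad + ac,
  ∂acf = cf − af + ac.
This gives a 15×10 integer matrix of rank 10; reducing to Smith normal form yields diagonal entries (1,1,1,1,1,1,1,1,1,2).

From H_k ≅ ker(∂_k) / im(∂_{k+1}) we obtain:

  H_1: rank ker ∂_1 − rank ∂_2 = (15 − 5) − 10 = 0, and ∂_2 has invariant factor 2 > 1, so H_1 = Z/2Z.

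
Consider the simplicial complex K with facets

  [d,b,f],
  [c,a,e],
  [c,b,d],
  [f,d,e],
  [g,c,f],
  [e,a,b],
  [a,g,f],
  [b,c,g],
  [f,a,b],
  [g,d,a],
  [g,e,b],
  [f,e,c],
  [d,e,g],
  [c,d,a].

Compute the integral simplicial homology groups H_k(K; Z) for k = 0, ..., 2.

H_0 ≅ Z,  H_1 ≅ Z^2,  H_2 ≅ Z.

Fix the vertex order a < b < c < d < e < f < g and write every simplex with vertices in increasing order. Then dim K = 2 and the simplices of K are:

  0-simplices (7): a, b, c, d, e, f, g
  1-simplices (21): ab, ac, ad, ae, af, ag, bc, bd, be, bf, bg, cd, ce, cf, cg, de, df, dg, ef, eg, fg
  2-simplices (14): abe, abf, acd, ace, adg, afg, bcd, bcg, bdf, beg, cef, cfg, def, deg

so the chain groups are C_0 ≅ Z^7, C_1 ≅ Z^21, C_2 ≅ Z^14.

The boundary map ∂_1: C_1 → C_0 sends each edge [p,q] (with p < q) to q − p. For instance
  ∂dg = g − d.
As a 7×21 matrix over Z this has rank 6, with invariant factors (1,1,1,1,1,1).

The boundary map ∂_2: C_2 → C_1 maps a triangle to the signed sum of its edges. For instance
  ∂acd = cd − ad + ac,
  ∂afg = fg − ag + af.
The 21×14 boundary matrix has rank 13 and Smith normal form diag(1,1,1,1,1,1,1,1,1,1,1,1,1).

Now H_k = ker ∂_k / im ∂_{k+1}, so:

  H_0: rank C_0 − rank ∂_1 = 7 − 6 = 1, and the invariant factors of ∂_1 are all 1, so H_0 = Z.
  H_1: rank ker ∂_1 − rank ∂_2 = (21 − 6) − 13 = 2, and the invariant factors of ∂_2 are all 1, so H_1 = Z^2.
  H_2: rank ker ∂_2 − rank ∂_3 = (14 − 13) − 0 = 1, and there is no ∂_3, so H_2 = Z.

As a check, the Euler characteristic is 7 − 21 + 14 = 0, which agrees with 1 − 2 + 1 = 0.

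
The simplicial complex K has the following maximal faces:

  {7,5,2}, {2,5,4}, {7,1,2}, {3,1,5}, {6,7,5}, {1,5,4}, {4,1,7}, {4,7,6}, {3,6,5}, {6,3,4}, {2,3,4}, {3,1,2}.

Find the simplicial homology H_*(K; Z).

K has 7 vertices, 18 edges, 12 triangles.
rank ∂_0 = 0, rank ∂_1 = 6 ⇒ b_0 = 7 − 0 − 6 = 1; all invariant factors of ∂_1 are 1 so no torsion. So H_0 = Z.
rank ∂_1 = 6, rank ∂_2 = 12 ⇒ b_1 = 18 − 6 − 12 = 0; ∂_2 has invariant factor(s) [2] giving torsion. So H_1 = Z/2.
rank ∂_2 = 12, rank ∂_3 = 0 ⇒ b_2 = 12 − 12 − 0 = 0. So H_2 = 0.

H_0 = Z,  H_1 = Z/2,  H_2 = 0.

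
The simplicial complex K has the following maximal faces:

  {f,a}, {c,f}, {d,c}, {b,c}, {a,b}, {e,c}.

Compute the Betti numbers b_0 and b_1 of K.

Take the total order a < b < c < d < e < f on the vertex set. Then K (dimension 1) consists of the simplices:

  0-simplices (6): a, b, c, d, e, f
  1-simplices (6): ab, af, bc, cd, ce, cf

so the chain groups are C_0 ≅ Z^6, C_1 ≅ Z^6.

The boundary map ∂_1: C_1 → C_0 is given by ∂[p,q] = [q] − [p]. For instance
  ∂af = f − a.
The 6×6 boundary matrix has rank 5 and Smith normal form diag(1,1,1,1,1).

Computing H_k = (kernel of ∂_k) / (image of ∂_{k+1}):

  H_0: rank C_0 − rank ∂_1 = 6 − 5 = 1, and the invariant factors of ∂_1 are all 1, so H_0 = Z.
  H_1: rank ker ∂_1 − rank ∂_2 = (6 − 5) − 0 = 1, and there is no ∂_2, so H_1 = Z.

As a check, the Euler characteristic is 6 − 6 = 0, which agrees with 1 − 1 = 0.

Hence the Betti numbers are b_0 = 1, b_1 = 1.

b_0 = 1, b_1 = 1.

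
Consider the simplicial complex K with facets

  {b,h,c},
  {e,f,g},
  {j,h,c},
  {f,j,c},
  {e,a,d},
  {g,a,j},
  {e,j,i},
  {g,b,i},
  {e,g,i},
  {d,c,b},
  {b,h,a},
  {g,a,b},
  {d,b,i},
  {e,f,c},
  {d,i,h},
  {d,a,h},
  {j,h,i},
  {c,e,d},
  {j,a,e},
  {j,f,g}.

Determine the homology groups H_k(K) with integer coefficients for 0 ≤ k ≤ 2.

We work with the vertex ordering a < b < c < d < e < f < g < h < i < j. The simplices of K, each written with vertices in increasing order, are:

  0-simplices (10): a, b, c, d, e, f, g, h, i, j
  1-simplices (30): ab, ad, ae, ag, ah, aj, bc, bd, bg, bh, bi, cd, ce, cf, ch, cj, de, dh, di, ef, eg, ei, ej, fg, fj, gi, gj, hi, hj, ij
  2-simplices (20): abg, abh, ade, adh, aej, agj, bcd, bch, bdi, bgi, cde, cef, cfj, chj, dhi, efg, egi, eij, fgj, hij

so the chain groups are C_0 ≅ Z^10, C_1 ≅ Z^30, C_2 ≅ Z^20.

Boundary ∂_1: C_1 → C_0 is given by ∂[p,q] = [q] − [p]. For instance
  ∂bh = h − b.
The 10×30 boundary matrix has rank 9 and Smith normal form diag(1,1,1,1,1,1,1,1,1).

∂_2: C_2 → C_1 maps a triangle to the signed sum of its edges. For instance
  ∂bdi = di − bi + bd,
  ∂efg = fg − eg + ef.
The 30×20 boundary matrix has rank 20 and Smith normal form diag(1,1,1,1,1,1,1,1,1,1,1,1,1,1,1,1,1,1,1,2).

Reading off H_k = ker ∂_k / im ∂_{k+1}:

  H_0: rank C_0 − rank ∂_1 = 10 − 9 = 1, and the invariant factors of ∂_1 are all 1, so H_0 ≅ Z.
  H_1: rank ker ∂_1 − rank ∂_2 = (30 − 9) − 20 = 1, and ∂_2 has invariant factor 2 > 1, so H_1 ≅ Z ⊕ Z_2.
  H_2: rank ker ∂_2 − rank ∂_3 = (20 − 20) − 0 = 0, and there is no ∂_3, so H_2 ≅ 0.

(K is a triangulation of the Klein bottle.)

H_0 = Z,  H_1 = Z ⊕ Z_2,  H_2 = 0.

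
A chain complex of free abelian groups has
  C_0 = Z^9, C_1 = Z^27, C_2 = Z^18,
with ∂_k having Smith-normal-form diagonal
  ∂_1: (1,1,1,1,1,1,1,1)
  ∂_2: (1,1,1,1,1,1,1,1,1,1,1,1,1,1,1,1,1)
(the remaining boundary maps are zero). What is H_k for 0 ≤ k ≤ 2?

H_0 = Z,  H_1 = Z^2,  H_2 = Z.

H_0: b_0 = 9 − 0 − 8 = 1; torsion from ∂_1 factors > 1: none. So H_0 = Z.
H_1: b_1 = 27 − 8 − 17 = 2; torsion from ∂_2 factors > 1: none. So H_1 = Z^2.
H_2: b_2 = 18 − 17 − 0 = 1; torsion from ∂_3 factors > 1: none. So H_2 = Z.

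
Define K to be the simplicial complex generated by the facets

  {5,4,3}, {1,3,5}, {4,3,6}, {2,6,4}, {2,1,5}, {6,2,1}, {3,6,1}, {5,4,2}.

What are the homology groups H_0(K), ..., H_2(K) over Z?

H_0 ≅ Z,  H_1 = 0,  H_2 ≅ Z.

Order the vertices as 1 < 2 < 3 < 4 < 5 < 6. Listing each simplex with vertices in this order, K has dimension 2 with simplices:

  0-simplices (6): [1], [2], [3], [4], [5], [6]
  1-simplices (12): [1,2], [1,3], [1,5], [1,6], [2,4], [2,5], [2,6], [3,4], [3,5], [3,6], [4,5], [4,6]
  2-simplices (8): [1,2,5], [1,2,6], [1,3,5], [1,3,6], [2,4,5], [2,4,6], [3,4,5], [3,4,6]

so the chain groups are C_0 ≅ Z^6, C_1 ≅ Z^12, C_2 ≅ Z^8.

The boundary map ∂_1: C_1 → C_0 sends each edge [p,q] (with p < q) to q − p.
The resulting 6×12 matrix has rank 5, and its Smith normal form has invariant factors (1,1,1,1,1).

∂_2: C_2 → C_1 acts by ∂[p,q,r] = [q,r] − [p,r] + [p,q]. For instance
  ∂[2,4,6] = [4,6] − [2,6] + [2,4],
  ∂[3,4,6] = [4,6] − [3,6] + [3,4].
This gives a 12×8 integer matrix of rank 7; reducing to Smith normal form yields diagonal entries (1,1,1,1,1,1,1).

Reading off H_k = ker ∂_k / im ∂_{k+1}:

  H_0: rank C_0 − rank ∂_1 = 6 − 5 = 1, and the invariant factors of ∂_1 are all 1, so H_0 ≅ Z.
  H_1: rank ker ∂_1 − rank ∂_2 = (12 − 5) − 7 = 0, and the invariant factors of ∂_2 are all 1, so H_1 ≅ 0.
  H_2: rank ker ∂_2 − rank ∂_3 = (8 − 7) − 0 = 1, and there is no ∂_3, so H_2 ≅ Z.

As a check, the Euler characteristic is 6 − 12 + 8 = 2, which agrees with 1 − 0 + 1 = 2.
(K is a triangulation of the 2-sphere S^2.)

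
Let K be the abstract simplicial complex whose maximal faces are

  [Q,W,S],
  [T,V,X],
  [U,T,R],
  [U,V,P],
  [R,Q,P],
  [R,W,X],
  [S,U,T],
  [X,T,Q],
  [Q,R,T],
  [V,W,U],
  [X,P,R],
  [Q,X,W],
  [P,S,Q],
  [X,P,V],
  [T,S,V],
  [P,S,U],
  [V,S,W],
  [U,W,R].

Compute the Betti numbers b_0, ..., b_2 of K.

Order the vertices as P < Q < R < S < T < U < V < W < X. Listing each simplex with vertices in this order, K has dimension 2 with simplices:

  0-simplices (9): P, Q, R, S, T, U, V, W, X
  1-simplices (27): PQ, PR, PS, PU, PV, PX, QR, QS, QT, QW, QX, RT, RU, RW, RX, ST, SU, SV, SW, TU, TV, TX, UV, UW, VW, VX, WX
  2-simplices (18): PQR, PQS, PRX, PSU, PUV, PVX, QRT, QSW, QTX, QWX, RTU, RUW, RWX, STU, STV, SVW, TVX, UVW

giving chain groups C_0 ≅ Z^9, C_1 ≅ Z^27, C_2 ≅ Z^18.

Boundary ∂_1: C_1 → C_0 is given by ∂[p,q] = [q] − [p].
The 9×27 boundary matrix has rank 8 and Smith normal form diag(1,1,1,1,1,1,1,1).

The boundary map ∂_2: C_2 → C_1 acts by ∂[p,q,r] = [q,r] − [p,r] + [p,q]. For instance
  ∂PQS = QS − PS + PQ,
  ∂PQR = QR − PR + PQ.
As a 27×18 matrix over Z this has rank 18, with invariant factors (1,1,1,1,1,1,1,1,1,1,1,1,1,1,1,1,1,2).

Now H_k = ker ∂_k / im ∂_{k+1}, so:

  H_0: rank C_0 − rank ∂_1 = 9 − 8 = 1, and the invariant factors of ∂_1 are all 1, so H_0 ≅ Z.
  H_1: rank ker ∂_1 − rank ∂_2 = (27 − 8) − 18 = 1, and ∂_2 has invariant factor 2 > 1, so H_1 ≅ Z ⊕ Z/2Z.
  H_2: rank ker ∂_2 − rank ∂_3 = (18 − 18) − 0 = 0, and there is no ∂_3, so H_2 ≅ 0.

Hence the Betti numbers are b_0 = 1, b_1 = 1, b_2 = 0.

b_0 = 1, b_1 = 1, b_2 = 0.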